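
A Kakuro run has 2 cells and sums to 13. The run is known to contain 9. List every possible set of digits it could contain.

2 distinct digits from 1–9 sum between 3 and 17.
Keeping only sets containing 9.
Only one set works: {4,9}.

{4,9}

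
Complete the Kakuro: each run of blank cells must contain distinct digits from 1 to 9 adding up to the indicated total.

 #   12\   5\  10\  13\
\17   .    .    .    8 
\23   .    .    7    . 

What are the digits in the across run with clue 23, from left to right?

8, 3, 7, 5

R1C3 = 10 − 7 = 3 completes the 10 down.
R2C4 = 13 − 8 = 5 completes the 13 down.
Nothing is forced directly, so branch on R2C2, whose candidates are 2 or 3. If R2C2 = 2: then R1C2 would have to be in {1,2,4,5} for the 17 across but in {3} for the 5 down — contradiction. So R2C2 = 3.
R1C2 = 5 − 3 = 2 completes the 5 down.
R2C1 = 23 − 15 = 8 completes the 23 across.
R1C1 = 17 − 13 = 4 completes the 17 across.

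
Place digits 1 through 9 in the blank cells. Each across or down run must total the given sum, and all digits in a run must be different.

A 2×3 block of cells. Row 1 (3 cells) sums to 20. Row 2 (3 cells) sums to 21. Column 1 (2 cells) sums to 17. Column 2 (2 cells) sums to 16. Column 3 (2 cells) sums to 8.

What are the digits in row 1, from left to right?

8 9 3

17 in 2 cells must be {8,9}; 16 in 2 cells must be {7,9}.
Nothing is forced directly, so branch on (1,1), whose candidates are 8 or 9. If (1,1) = 9: that forces (1,2) = 7, after which (1,3) would have to be in {4} for the 20 across but in {1,2,3,5,6,7} for the 8 down — contradiction. So (1,1) = 8.
(2,1) = 17 − 8 = 9 completes the 17 down.
Given what's placed, (2,2) must be 7 to fit the 21 across and 16 down.
(2,3) = 21 − 16 = 5 completes the 21 across.
(1,2) = 16 − 7 = 9 completes the 16 down.
(1,3) = 20 − 17 = 3 completes the 20 across.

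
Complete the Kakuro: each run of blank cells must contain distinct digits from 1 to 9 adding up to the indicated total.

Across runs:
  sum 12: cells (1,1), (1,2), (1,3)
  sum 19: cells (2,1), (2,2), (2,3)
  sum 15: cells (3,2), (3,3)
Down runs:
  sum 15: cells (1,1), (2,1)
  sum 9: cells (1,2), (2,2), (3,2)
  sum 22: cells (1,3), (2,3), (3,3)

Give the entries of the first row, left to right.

Only 6 fits (3,2) under both its across sum 15 and down sum 9.
(3,3) = 15 − 6 = 9 completes the 15 across.
Given what's placed, (2,2) must be 2 to fit the 19 across and 9 down.
(2,3) = 8: the only remaining digit allowed by both the 19 across and the 22 down.
(1,2) = 9 − 8 = 1 completes the 9 down.
(1,3) = 22 − 17 = 5 completes the 22 down.
(2,1) = 19 − 10 = 9 completes the 19 across.
(1,1) = 12 − 6 = 6 completes the 12 across.

6, 1, 5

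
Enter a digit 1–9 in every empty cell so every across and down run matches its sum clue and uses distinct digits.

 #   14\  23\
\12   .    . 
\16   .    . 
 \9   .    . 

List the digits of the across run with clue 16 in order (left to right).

7, 9

16 in 2 cells must be {7,9}; 23 in 3 cells must be {6,8,9}.
The 16 across and the 23 down share only 9, so R2C2 = 9.
Given what's placed, R1C2 must be 8 to fit the 12 across and 23 down.
R2C1 = 16 − 9 = 7 completes the 16 across.
R3C2 = 23 − 17 = 6 completes the 23 down.
R1C1 = 12 − 8 = 4 completes the 12 across.
R3C1 = 9 − 6 = 3 completes the 9 across.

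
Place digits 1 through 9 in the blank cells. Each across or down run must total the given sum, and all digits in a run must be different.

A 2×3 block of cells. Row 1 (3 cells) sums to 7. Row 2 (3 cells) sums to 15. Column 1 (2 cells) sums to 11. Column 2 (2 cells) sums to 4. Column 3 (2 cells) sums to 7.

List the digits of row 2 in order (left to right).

7 in 3 cells must be {1,2,4}; 4 in 2 cells must be {1,3}.
The 7 across and the 4 down share only 1, so (1,2) = 1.
(2,2) = 4 − 1 = 3 completes the 4 down.
Nothing is forced directly, so branch on (2,3), whose candidates are 4 or 5. If (2,3) = 4: then (1,3) would have to be in {2,4} for the 7 across but in {3} for the 7 down — contradiction. So (2,3) = 5.
(1,3) = 7 − 5 = 2 completes the 7 down.
(2,1) = 15 − 8 = 7 completes the 15 across.
(1,1) = 7 − 3 = 4 completes the 7 across.

7, 3, 5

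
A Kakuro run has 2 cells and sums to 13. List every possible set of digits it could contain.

2 distinct digits from 1–9 sum between 3 and 17.

{4,9}; {5,8}; {6,7}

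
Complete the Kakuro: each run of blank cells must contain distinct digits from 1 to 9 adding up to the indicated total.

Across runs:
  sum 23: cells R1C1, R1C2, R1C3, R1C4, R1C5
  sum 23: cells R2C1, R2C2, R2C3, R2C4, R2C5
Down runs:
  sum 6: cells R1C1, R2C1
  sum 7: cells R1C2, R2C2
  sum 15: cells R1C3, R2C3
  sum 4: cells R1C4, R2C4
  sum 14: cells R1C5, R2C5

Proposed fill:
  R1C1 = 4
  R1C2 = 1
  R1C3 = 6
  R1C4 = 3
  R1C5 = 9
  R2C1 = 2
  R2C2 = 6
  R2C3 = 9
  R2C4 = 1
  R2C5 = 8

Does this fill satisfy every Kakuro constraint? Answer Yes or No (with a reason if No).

No — the down run R1C5–R2C5 sums to 17, not 14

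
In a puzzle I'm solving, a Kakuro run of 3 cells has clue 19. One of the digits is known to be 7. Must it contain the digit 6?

No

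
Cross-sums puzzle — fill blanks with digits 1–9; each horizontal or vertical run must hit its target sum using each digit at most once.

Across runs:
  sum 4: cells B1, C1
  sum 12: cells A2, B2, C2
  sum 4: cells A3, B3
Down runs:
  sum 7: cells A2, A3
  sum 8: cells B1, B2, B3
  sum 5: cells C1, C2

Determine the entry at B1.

1

4 in 2 cells must be {1,3}.
Nothing is forced directly, so branch on B1, whose candidates are 1 or 3. If B1 = 3: that forces C1 = 1, C2 = 4, B3 = 1, after which B2 would have to be in {1,2,3,5,6,7} for the 12 across but in {4} for the 8 down — contradiction. So B1 = 1.
C1 = 4 − 1 = 3 completes the 4 across.
C2 = 5 − 3 = 2 completes the 5 down.
B3 = 3: the only remaining digit allowed by both the 4 across and the 8 down.
B2 = 8 − 4 = 4 completes the 8 down.
A3 = 4 − 3 = 1 completes the 4 across.
A2 = 12 − 6 = 6 completes the 12 across.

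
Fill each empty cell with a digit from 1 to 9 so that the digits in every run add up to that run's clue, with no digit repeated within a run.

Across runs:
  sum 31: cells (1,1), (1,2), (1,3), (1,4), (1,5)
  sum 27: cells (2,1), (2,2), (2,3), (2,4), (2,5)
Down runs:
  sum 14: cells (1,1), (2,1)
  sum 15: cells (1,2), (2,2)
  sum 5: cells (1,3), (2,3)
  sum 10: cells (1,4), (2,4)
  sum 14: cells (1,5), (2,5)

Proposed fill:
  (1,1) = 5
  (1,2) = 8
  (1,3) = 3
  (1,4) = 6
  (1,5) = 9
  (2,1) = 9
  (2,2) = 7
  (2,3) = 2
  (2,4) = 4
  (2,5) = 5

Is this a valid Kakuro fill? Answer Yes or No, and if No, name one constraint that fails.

Yes

Across: 5+8+3+6+9=31; 9+7+2+4+5=27. Down: 5+9=14; 8+7=15; 3+2=5; 6+4=10; 9+5=14. No digit repeats within any run.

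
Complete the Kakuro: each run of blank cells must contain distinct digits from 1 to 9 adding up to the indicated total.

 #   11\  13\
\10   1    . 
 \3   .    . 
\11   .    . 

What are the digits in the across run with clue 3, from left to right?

3 in 2 cells must be {1,2}.
R1C2 = 10 − 1 = 9 completes the 10 across.
Given what's placed, R2C1 must be 2 to fit the 3 across and 11 down.
R2C2 = 3 − 2 = 1 completes the 3 across.
R3C1 = 11 − 3 = 8 completes the 11 down.
R3C2 = 11 − 8 = 3 completes the 11 across.

2 1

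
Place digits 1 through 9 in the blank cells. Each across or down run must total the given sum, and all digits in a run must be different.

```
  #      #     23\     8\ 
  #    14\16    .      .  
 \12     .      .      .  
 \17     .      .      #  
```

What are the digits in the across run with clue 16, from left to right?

16 in 2 cells must be {7,9}; 17 in 2 cells must be {8,9}; 23 in 3 cells must be {6,8,9}.
The 16 across and the 23 down share only 9, so R1C2 = 9.
R1C3 = 16 − 9 = 7 completes the 16 across.
R2C3 = 8 − 7 = 1 completes the 8 down.
R3C2 = 8: the only remaining digit allowed by both the 17 across and the 23 down.
R2C2 = 23 − 17 = 6 completes the 23 down.
R3C1 = 17 − 8 = 9 completes the 17 across.
R2C1 = 12 − 7 = 5 completes the 12 across.

9 7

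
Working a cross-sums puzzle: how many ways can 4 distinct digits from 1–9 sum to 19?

4 distinct digits from 1–9 sum between 10 and 30.

11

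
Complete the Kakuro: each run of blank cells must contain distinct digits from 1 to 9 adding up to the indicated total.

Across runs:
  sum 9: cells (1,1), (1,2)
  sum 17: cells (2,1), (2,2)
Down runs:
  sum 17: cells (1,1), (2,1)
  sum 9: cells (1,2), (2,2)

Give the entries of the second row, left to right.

9 8

17 in 2 cells must be {8,9}.
The 9 across and the 17 down share only 8, so (1,1) = 8.
(1,2) = 9 − 8 = 1 completes the 9 across.
(2,1) = 17 − 8 = 9 completes the 17 down.
(2,2) = 17 − 9 = 8 completes the 17 across.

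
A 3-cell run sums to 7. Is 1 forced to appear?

Yes

The only way to make 7 from 3 distinct digits is {1,2,4}, which contains 1.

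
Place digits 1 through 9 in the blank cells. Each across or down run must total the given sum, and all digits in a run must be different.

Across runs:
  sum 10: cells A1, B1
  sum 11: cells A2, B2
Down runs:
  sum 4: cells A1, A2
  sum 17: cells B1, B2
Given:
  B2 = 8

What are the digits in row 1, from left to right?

1 9

4 in 2 cells must be {1,3}; 17 in 2 cells must be {8,9}.
B1 = 17 − 8 = 9 completes the 17 down.
A2 = 11 − 8 = 3 completes the 11 across.
A1 = 10 − 9 = 1 completes the 10 across.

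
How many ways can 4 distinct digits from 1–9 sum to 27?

3

4 distinct digits from 1–9 sum between 10 and 30.
Enumerating: {3,7,8,9}, {4,6,8,9}, {5,6,7,9}.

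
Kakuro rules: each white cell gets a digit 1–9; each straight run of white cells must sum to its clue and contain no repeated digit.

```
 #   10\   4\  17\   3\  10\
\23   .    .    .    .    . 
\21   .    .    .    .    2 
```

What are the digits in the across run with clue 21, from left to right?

7, 3, 8, 1, 2

4 in 2 cells must be {1,3}; 17 in 2 cells must be {8,9}; 3 in 2 cells must be {1,2}.
R1C5 = 10 − 2 = 8 completes the 10 down.
Given what's placed, R2C4 must be 1 to fit the 21 across and 3 down.
R1C3 = 9: the only remaining digit allowed by both the 23 across and the 17 down.
R1C4 = 3 − 1 = 2 completes the 3 down.
Given what's placed, R2C2 must be 3 to fit the 21 across and 4 down.
R2C3 = 17 − 9 = 8 completes the 17 down.
R1C2 = 4 − 3 = 1 completes the 4 down.
R2C1 = 21 − 14 = 7 completes the 21 across.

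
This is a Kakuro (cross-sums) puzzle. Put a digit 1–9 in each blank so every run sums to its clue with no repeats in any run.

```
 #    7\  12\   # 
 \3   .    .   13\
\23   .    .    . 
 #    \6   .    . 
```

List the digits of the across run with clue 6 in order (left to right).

3 in 2 cells must be {1,2}; 23 in 3 cells must be {6,8,9}.
The 23 across and the 7 down share only 6, so R2C1 = 6.
R1C1 = 7 − 6 = 1 completes the 7 down.
R1C2 = 3 − 1 = 2 completes the 3 across.
R2C2 = 9: the only remaining digit allowed by both the 23 across and the 12 down.
R2C3 = 23 − 15 = 8 completes the 23 across.
R3C2 = 12 − 11 = 1 completes the 12 down.
R3C3 = 6 − 1 = 5 completes the 6 across.

1 5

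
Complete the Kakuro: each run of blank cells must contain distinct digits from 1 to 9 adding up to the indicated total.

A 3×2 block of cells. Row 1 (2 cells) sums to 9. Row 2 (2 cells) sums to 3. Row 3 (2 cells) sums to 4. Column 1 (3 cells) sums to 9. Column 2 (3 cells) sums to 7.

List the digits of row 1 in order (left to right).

3 in 2 cells must be {1,2}; 4 in 2 cells must be {1,3}; 7 in 3 cells must be {1,2,4}.
The 4 across and the 7 down share only 1, so (3,2) = 1.
Given what's placed, (2,2) must be 2 to fit the 3 across and 7 down.
(3,1) = 4 − 1 = 3 completes the 4 across.
(1,2) = 7 − 3 = 4 completes the 7 down.
(2,1) = 3 − 2 = 1 completes the 3 across.
(1,1) = 9 − 4 = 5 completes the 9 across.

5, 4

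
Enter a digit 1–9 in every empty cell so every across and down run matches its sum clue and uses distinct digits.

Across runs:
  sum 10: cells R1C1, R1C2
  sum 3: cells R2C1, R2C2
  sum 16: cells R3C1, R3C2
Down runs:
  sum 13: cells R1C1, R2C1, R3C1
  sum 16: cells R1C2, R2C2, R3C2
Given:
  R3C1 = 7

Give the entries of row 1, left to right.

3 in 2 cells must be {1,2}; 16 in 2 cells must be {7,9}.
R3C2 = 16 − 7 = 9 completes the 16 across.
No cell is forced outright now. R2C1 can only be 1 or 2 (the digits allowed by both its 3 across and its 13 down). If R2C1 = 1: then R1C1 would have to be in {1,2,3,4,6,7,8,9} for the 10 across but in {5} for the 13 down — contradiction. So R2C1 = 2.
R1C1 = 13 − 9 = 4 completes the 13 down.
R1C2 = 10 − 4 = 6 completes the 10 across.
R2C2 = 3 − 2 = 1 completes the 3 across.

4, 6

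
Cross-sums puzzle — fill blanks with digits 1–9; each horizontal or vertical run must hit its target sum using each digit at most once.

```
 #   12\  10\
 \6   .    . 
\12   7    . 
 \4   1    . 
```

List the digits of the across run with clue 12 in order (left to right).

4 in 2 cells must be {1,3}.
R1C1 = 12 − 8 = 4 completes the 12 down.
R1C2 = 6 − 4 = 2 completes the 6 across.
R2C2 = 12 − 7 = 5 completes the 12 across.
R3C2 = 4 − 1 = 3 completes the 4 across.

7, 5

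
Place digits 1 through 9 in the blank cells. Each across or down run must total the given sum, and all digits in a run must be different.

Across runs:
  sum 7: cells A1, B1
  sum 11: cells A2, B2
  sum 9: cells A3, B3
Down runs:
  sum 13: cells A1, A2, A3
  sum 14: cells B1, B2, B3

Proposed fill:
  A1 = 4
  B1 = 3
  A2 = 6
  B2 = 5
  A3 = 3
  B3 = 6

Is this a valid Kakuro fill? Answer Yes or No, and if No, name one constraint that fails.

Yes

Across: 4+3=7; 6+5=11; 3+6=9. Down: 4+6+3=13; 3+5+6=14. No digit repeats within any run.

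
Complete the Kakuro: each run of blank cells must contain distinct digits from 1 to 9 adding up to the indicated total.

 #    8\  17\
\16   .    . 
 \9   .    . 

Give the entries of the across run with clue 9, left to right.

16 in 2 cells must be {7,9}; 17 in 2 cells must be {8,9}.
The 16 across and the 8 down share only 7, so R1C1 = 7.
R1C2 = 16 − 7 = 9 completes the 16 across.
R2C1 = 8 − 7 = 1 completes the 8 down.
R2C2 = 9 − 1 = 8 completes the 9 across.

1, 8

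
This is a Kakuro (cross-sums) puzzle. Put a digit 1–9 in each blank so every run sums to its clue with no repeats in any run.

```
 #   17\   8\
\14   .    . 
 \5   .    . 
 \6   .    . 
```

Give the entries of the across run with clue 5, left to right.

The 14 across and the 8 down share only 5, so R1C2 = 5.
R1C1 = 14 − 5 = 9 completes the 14 across.
Nothing is forced directly, so branch on R2C2, whose candidates are 1 or 2. If R2C2 = 1: then R2C1 would have to be in {4} for the 5 across but in {1,2,3,5,6,7} for the 17 down — contradiction. So R2C2 = 2.
R2C1 = 5 − 2 = 3 completes the 5 across.
R3C1 = 17 − 12 = 5 completes the 17 down.
R3C2 = 6 − 5 = 1 completes the 6 across.

3 2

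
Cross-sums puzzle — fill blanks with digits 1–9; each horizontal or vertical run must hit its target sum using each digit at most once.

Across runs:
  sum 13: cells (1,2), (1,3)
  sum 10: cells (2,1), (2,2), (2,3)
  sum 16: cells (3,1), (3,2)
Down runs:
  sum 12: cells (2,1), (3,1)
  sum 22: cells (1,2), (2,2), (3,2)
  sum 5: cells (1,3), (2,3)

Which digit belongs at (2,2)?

6

16 in 2 cells must be {7,9}.
The 13 across and the 5 down share only 4, so (1,3) = 4.
(2,3) = 5 − 4 = 1 completes the 5 down.
(1,2) = 13 − 4 = 9 completes the 13 across.
(3,2) = 7: the only remaining digit allowed by both the 16 across and the 22 down.
(2,2) = 22 − 16 = 6 completes the 22 down.
(3,1) = 16 − 7 = 9 completes the 16 across.
(2,1) = 10 − 7 = 3 completes the 10 across.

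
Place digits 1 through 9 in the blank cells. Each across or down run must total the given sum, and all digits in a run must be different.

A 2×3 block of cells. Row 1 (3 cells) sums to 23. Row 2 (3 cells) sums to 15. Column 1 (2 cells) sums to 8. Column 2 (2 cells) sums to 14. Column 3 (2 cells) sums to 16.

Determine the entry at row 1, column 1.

6

23 in 3 cells must be {6,8,9}; 16 in 2 cells must be {7,9}.
The 23 across and the 8 down share only 6, so (1,1) = 6.
Given what's placed, (1,3) must be 9 to fit the 23 across and 16 down.
(2,1) = 8 − 6 = 2 completes the 8 down.
(2,3) = 16 − 9 = 7 completes the 16 down.
(1,2) = 23 − 15 = 8 completes the 23 across.
(2,2) = 15 − 9 = 6 completes the 15 across.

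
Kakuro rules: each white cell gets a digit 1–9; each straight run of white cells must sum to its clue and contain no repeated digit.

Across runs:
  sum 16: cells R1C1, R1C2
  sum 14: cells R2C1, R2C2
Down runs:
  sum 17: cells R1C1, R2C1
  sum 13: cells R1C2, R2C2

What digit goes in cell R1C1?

16 in 2 cells must be {7,9}; 17 in 2 cells must be {8,9}.
The 16 across and the 17 down share only 9, so R1C1 = 9.
R1C2 = 16 − 9 = 7 completes the 16 across.
R2C1 = 17 − 9 = 8 completes the 17 down.
R2C2 = 14 − 8 = 6 completes the 14 across.

9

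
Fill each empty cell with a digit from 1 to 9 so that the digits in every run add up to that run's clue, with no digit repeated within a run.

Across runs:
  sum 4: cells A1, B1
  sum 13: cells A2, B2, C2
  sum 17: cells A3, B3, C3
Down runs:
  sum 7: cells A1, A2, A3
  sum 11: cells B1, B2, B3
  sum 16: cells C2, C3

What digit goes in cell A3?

4 in 2 cells must be {1,3}; 7 in 3 cells must be {1,2,4}; 16 in 2 cells must be {7,9}.
Only 1 fits A1 under both its across sum 4 and down sum 7.
B1 = 4 − 1 = 3 completes the 4 across.
Nothing is forced directly, so branch on C2, whose candidates are 7 or 9. If C2 = 9: then A2 would have to be in {1,3} for the 13 across but in {2,4} for the 7 down — contradiction. So C2 = 7.
C3 = 16 − 7 = 9 completes the 16 down.
A3 = 2: the only remaining digit allowed by both the 17 across and the 7 down.

2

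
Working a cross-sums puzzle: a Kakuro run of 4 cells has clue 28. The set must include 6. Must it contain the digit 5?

Yes

The only way to make 28 from 4 distinct digits under that restriction is {5,6,8,9}, which contains 5.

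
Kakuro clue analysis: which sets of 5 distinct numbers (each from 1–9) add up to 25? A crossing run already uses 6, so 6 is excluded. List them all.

5 distinct digits from 1–9 sum between 15 and 35.
Dropping sets that contain 6.

{1,2,5,8,9}; {1,3,4,8,9}; {1,3,5,7,9}; {1,4,5,7,8}; {2,3,4,7,9}; {2,3,5,7,8}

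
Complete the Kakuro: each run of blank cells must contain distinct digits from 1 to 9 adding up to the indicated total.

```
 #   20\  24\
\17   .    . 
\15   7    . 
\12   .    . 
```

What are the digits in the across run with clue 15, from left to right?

17 in 2 cells must be {8,9}; 24 in 3 cells must be {7,8,9}.
R2C2 = 15 − 7 = 8 completes the 15 across.
Given what's placed, R1C2 must be 9 to fit the 17 across and 24 down.
R3C2 = 24 − 17 = 7 completes the 24 down.
R1C1 = 17 − 9 = 8 completes the 17 across.
R3C1 = 12 − 7 = 5 completes the 12 across.

7 8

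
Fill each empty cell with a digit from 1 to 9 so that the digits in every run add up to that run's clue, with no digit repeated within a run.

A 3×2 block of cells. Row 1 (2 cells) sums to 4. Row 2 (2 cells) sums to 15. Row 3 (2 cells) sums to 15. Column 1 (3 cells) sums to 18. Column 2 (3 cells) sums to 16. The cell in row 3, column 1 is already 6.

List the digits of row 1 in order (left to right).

3 1

4 in 2 cells must be {1,3}.
(1,1) = 3: the only remaining digit allowed by both the 4 across and the 18 down.
(1,2) = 4 − 3 = 1 completes the 4 across.
(2,1) = 18 − 9 = 9 completes the 18 down.
(2,2) = 15 − 9 = 6 completes the 15 across.
(3,2) = 15 − 6 = 9 completes the 15 across.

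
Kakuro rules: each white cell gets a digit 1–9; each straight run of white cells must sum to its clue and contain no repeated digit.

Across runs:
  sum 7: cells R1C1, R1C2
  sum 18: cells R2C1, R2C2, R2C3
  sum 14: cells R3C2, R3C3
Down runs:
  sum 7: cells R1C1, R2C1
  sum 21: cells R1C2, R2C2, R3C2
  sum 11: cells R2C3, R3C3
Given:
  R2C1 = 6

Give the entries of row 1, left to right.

R1C1 = 7 − 6 = 1 completes the 7 down.
R1C2 = 7 − 1 = 6 completes the 7 across.
R3C2 = 8: the only remaining digit allowed by both the 14 across and the 21 down.
R3C3 = 14 − 8 = 6 completes the 14 across.
R2C2 = 21 − 14 = 7 completes the 21 down.
R2C3 = 18 − 13 = 5 completes the 18 across.

1, 6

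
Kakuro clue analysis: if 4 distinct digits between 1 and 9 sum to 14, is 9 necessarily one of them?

Counterexample: {1,2,3,8} sums to 14 without using 9.

No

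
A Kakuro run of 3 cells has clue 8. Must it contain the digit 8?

No

Counterexample: {1,2,5} sums to 8 without using 8.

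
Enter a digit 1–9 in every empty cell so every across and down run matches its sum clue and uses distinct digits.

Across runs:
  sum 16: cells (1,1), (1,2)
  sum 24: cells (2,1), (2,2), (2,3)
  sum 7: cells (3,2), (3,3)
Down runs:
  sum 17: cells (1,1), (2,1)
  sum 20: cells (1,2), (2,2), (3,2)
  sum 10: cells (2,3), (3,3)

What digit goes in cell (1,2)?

16 in 2 cells must be {7,9}; 24 in 3 cells must be {7,8,9}; 17 in 2 cells must be {8,9}.
The 16 across and the 17 down share only 9, so (1,1) = 9.
(1,2) = 16 − 9 = 7 completes the 16 across.
(2,1) = 17 − 9 = 8 completes the 17 down.
(2,2) = 9: the only remaining digit allowed by both the 24 across and the 20 down.
(2,3) = 24 − 17 = 7 completes the 24 across.
(3,2) = 20 − 16 = 4 completes the 20 down.
(3,3) = 7 − 4 = 3 completes the 7 across.

7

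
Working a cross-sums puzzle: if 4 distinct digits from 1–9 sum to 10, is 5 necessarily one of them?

The only way to make 10 from 4 distinct digits is {1,2,3,4}, which does not contain 5.

No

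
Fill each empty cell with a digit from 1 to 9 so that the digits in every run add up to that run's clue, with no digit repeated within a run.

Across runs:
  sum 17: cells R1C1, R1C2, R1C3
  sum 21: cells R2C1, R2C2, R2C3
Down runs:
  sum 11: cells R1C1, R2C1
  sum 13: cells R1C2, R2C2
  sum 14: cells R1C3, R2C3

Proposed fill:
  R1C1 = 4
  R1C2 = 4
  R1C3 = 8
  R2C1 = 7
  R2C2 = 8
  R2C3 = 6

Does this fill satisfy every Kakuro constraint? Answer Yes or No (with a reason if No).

No — the down run R1C2–R2C2 sums to 12, not 13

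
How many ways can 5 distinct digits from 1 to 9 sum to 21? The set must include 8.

3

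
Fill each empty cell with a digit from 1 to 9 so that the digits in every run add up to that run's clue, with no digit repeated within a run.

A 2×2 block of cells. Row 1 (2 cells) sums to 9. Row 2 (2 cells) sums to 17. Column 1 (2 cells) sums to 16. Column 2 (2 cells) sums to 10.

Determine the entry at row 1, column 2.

17 in 2 cells must be {8,9}; 16 in 2 cells must be {7,9}.
The 9 across and the 16 down share only 7, so (1,1) = 7.
(1,2) = 9 − 7 = 2 completes the 9 across.
(2,1) = 16 − 7 = 9 completes the 16 down.
(2,2) = 17 − 9 = 8 completes the 17 across.

2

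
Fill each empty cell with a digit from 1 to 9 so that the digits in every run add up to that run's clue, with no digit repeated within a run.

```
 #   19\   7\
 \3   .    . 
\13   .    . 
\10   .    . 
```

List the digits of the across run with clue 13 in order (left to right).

3 in 2 cells must be {1,2}; 7 in 3 cells must be {1,2,4}.
The 3 across and the 19 down share only 2, so R1C1 = 2.
R1C2 = 3 − 2 = 1 completes the 3 across.
Given what's placed, R2C2 must be 4 to fit the 13 across and 7 down.
R3C2 = 7 − 5 = 2 completes the 7 down.
R2C1 = 13 − 4 = 9 completes the 13 across.
R3C1 = 10 − 2 = 8 completes the 10 across.

9 4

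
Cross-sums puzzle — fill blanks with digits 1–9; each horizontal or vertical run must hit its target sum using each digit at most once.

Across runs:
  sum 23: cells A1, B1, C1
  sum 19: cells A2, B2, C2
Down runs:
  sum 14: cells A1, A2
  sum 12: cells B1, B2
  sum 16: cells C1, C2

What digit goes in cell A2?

23 in 3 cells must be {6,8,9}; 16 in 2 cells must be {7,9}.
The 23 across and the 16 down share only 9, so C1 = 9.
C2 = 16 − 9 = 7 completes the 16 down.
Given what's placed, B1 must be 8 to fit the 23 across and 12 down.
B2 = 12 − 8 = 4 completes the 12 down.
A1 = 23 − 17 = 6 completes the 23 across.
A2 = 19 − 11 = 8 completes the 19 across.

8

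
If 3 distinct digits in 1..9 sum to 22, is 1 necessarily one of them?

Counterexample: {5,8,9} sums to 22 without using 1.

No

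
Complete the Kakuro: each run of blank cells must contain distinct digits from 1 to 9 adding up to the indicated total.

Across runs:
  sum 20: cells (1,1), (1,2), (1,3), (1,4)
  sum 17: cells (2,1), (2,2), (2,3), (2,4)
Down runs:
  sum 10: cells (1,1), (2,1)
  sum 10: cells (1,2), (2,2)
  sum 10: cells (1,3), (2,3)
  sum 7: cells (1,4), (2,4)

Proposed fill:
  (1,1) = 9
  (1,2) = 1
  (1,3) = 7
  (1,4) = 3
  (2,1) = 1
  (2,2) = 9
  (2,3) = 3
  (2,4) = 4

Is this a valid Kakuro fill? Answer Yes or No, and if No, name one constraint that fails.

Across: 9+1+7+3=20; 1+9+3+4=17. Down: 9+1=10; 1+9=10; 7+3=10; 3+4=7. No digit repeats within any run.

Yes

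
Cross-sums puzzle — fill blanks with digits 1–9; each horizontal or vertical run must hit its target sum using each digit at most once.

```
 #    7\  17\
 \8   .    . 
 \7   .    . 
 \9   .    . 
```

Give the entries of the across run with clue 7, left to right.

4, 3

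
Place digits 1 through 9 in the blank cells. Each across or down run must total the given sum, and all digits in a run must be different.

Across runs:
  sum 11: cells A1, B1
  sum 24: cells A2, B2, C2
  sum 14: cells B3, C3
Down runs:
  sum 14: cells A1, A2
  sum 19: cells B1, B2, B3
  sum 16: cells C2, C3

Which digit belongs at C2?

7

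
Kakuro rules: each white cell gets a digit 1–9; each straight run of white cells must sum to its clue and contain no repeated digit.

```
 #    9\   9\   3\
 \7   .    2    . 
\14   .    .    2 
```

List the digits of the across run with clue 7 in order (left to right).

7 in 3 cells must be {1,2,4}; 3 in 2 cells must be {1,2}.
R1C3 = 3 − 2 = 1 completes the 3 down.
R2C2 = 9 − 2 = 7 completes the 9 down.
R1C1 = 7 − 3 = 4 completes the 7 across.
R2C1 = 14 − 9 = 5 completes the 14 across.

4 2 1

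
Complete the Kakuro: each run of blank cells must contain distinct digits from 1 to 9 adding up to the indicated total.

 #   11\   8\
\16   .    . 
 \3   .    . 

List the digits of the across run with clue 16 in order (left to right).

16 in 2 cells must be {7,9}; 3 in 2 cells must be {1,2}.
The 16 across and the 8 down share only 7, so R1C2 = 7.
The 3 across and the 11 down share only 2, so R2C1 = 2.
R2C2 = 3 − 2 = 1 completes the 3 across.
R1C1 = 16 − 7 = 9 completes the 16 across.

9 7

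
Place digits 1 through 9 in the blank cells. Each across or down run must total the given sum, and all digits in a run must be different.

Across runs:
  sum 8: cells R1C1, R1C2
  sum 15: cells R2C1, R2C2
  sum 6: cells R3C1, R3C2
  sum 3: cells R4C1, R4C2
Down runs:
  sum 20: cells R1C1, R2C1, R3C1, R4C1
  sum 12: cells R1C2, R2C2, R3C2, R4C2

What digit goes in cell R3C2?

3 in 2 cells must be {1,2}.
Only 6 fits R2C2 under both its across sum 15 and down sum 12.
R2C1 = 15 − 6 = 9 completes the 15 across.
Nothing is forced directly, so branch on R3C2, whose candidates are 1 or 2. If R3C2 = 1: that forces R3C1 = 5, R4C1 = 2, after which R4C2 would have to be in {1} for the 3 across but in {2,3} for the 12 down — contradiction. So R3C2 = 2.

2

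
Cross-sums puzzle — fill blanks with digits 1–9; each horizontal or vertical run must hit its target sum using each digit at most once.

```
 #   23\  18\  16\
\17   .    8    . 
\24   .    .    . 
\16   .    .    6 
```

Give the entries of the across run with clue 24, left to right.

8, 9, 7

24 in 3 cells must be {7,8,9}; 23 in 3 cells must be {6,8,9}.
R1C1 = 6: the only remaining digit allowed by both the 17 across and the 23 down.
R1C3 = 17 − 14 = 3 completes the 17 across.
R2C3 = 16 − 9 = 7 completes the 16 down.
Given what's placed, R2C2 must be 9 to fit the 24 across and 18 down.
R3C2 = 18 − 17 = 1 completes the 18 down.
R2C1 = 24 − 16 = 8 completes the 24 across.
R3C1 = 16 − 7 = 9 completes the 16 across.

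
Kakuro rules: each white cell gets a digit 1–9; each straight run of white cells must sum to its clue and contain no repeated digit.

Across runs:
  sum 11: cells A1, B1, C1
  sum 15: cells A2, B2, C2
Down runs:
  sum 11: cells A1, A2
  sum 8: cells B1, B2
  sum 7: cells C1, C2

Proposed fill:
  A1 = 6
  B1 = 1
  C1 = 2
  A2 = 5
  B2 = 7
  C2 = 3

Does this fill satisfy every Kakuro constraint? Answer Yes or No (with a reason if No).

No — the down run C1–C2 sums to 5, not 7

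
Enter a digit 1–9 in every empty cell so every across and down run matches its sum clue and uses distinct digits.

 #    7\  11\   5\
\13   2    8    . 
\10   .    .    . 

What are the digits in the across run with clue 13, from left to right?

R1C3 = 13 − 10 = 3 completes the 13 across.
R2C1 = 7 − 2 = 5 completes the 7 down.
R2C2 = 11 − 8 = 3 completes the 11 down.
R2C3 = 10 − 8 = 2 completes the 10 across.

2 8 3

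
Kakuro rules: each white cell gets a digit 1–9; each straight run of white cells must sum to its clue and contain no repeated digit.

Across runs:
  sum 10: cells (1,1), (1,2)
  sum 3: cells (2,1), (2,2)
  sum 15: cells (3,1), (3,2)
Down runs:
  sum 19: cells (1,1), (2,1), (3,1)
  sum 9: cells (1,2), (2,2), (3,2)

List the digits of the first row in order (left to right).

8 2

3 in 2 cells must be {1,2}.
The 3 across and the 19 down share only 2, so (2,1) = 2.
(2,2) = 3 − 2 = 1 completes the 3 across.
Given what's placed, (3,2) must be 6 to fit the 15 across and 9 down.
(1,2) = 9 − 7 = 2 completes the 9 down.
(3,1) = 15 − 6 = 9 completes the 15 across.
(1,1) = 10 − 2 = 8 completes the 10 across.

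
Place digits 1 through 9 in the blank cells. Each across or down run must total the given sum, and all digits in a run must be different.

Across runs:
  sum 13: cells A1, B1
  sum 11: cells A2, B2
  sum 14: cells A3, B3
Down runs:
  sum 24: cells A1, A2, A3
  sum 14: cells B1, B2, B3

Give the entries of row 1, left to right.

24 in 3 cells must be {7,8,9}.
Nothing is forced directly, so branch on A1, whose candidates are 7 or 8 or 9. If A1 = 8: that forces B1 = 5, A3 = 9, after which B3 would have to be in {5} for the 14 across but in {1,2,3,6,7,8} for the 14 down — contradiction. If A1 = 9: that forces B1 = 4, A3 = 8, after which B3 would have to be in {6} for the 14 across but in {1,2,3,7,8,9} for the 14 down — contradiction. So A1 = 7.
B1 = 13 − 7 = 6 completes the 13 across.
Given what's placed, B3 must be 5 to fit the 14 across and 14 down.
B2 = 14 − 11 = 3 completes the 14 down.
A3 = 14 − 5 = 9 completes the 14 across.
A2 = 11 − 3 = 8 completes the 11 across.

7 6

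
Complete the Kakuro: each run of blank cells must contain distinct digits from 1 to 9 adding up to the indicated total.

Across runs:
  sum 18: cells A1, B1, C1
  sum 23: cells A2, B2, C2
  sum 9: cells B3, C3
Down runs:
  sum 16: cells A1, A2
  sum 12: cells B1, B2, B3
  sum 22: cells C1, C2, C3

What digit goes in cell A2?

9

23 in 3 cells must be {6,8,9}; 16 in 2 cells must be {7,9}.
Only 9 fits A2 under both its across sum 23 and down sum 16.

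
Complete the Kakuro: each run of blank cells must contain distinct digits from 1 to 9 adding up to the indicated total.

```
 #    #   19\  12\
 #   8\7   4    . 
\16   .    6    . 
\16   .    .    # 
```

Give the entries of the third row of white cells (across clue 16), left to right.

16 in 2 cells must be {7,9}.
R1C3 = 7 − 4 = 3 completes the 7 across.
R2C3 = 12 − 3 = 9 completes the 12 down.
Intersecting the 16 across with the 8 down forces R3C1 = 7.
R3C2 = 16 − 7 = 9 completes the 16 across.
R2C1 = 16 − 15 = 1 completes the 16 across.

7, 9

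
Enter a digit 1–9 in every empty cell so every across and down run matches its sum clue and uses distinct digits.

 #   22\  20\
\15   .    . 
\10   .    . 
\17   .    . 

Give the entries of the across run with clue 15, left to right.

17 in 2 cells must be {8,9}.
Nothing is forced directly, so branch on R3C1, whose candidates are 8 or 9. If R3C1 = 8: that forces R1C1 = 9, R1C2 = 6, after which R2C1 would have to be in {1,2,3,4,6,7,8,9} for the 10 across but in {5} for the 22 down — contradiction. So R3C1 = 9.
R3C2 = 17 − 9 = 8 completes the 17 across.
Nothing is forced directly, so branch on R1C2, whose candidates are 7 or 9. If R1C2 = 7: that forces R1C1 = 8, after which R2C1 would have to be in {1,2,3,4,6,7,8,9} for the 10 across but in {5} for the 22 down — contradiction. So R1C2 = 9.
R1C1 = 15 − 9 = 6 completes the 15 across.
R2C1 = 22 − 15 = 7 completes the 22 down.
R2C2 = 10 − 7 = 3 completes the 10 across.

6 9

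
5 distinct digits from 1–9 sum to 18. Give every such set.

{1,2,3,4,8}; {1,2,3,5,7}; {1,2,4,5,6}

5 distinct digits from 1–9 sum between 15 and 35.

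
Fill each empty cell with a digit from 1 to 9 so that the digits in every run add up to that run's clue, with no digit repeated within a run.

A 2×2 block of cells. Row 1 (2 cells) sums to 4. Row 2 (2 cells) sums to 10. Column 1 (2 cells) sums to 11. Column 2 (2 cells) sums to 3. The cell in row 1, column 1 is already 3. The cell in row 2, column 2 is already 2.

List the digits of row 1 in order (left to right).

3 1

4 in 2 cells must be {1,3}; 3 in 2 cells must be {1,2}.
(1,2) = 4 − 3 = 1 completes the 4 across.
(2,1) = 10 − 2 = 8 completes the 10 across.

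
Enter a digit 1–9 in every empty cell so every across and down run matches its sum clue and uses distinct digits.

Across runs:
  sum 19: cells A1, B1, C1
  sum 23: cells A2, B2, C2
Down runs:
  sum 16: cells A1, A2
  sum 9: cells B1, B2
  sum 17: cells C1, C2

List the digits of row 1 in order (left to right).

7 3 9

23 in 3 cells must be {6,8,9}; 16 in 2 cells must be {7,9}; 17 in 2 cells must be {8,9}.
The 23 across and the 16 down share only 9, so A2 = 9.
Given what's placed, C2 must be 8 to fit the 23 across and 17 down.
A1 = 16 − 9 = 7 completes the 16 down.
C1 = 17 − 8 = 9 completes the 17 down.
B2 = 23 − 17 = 6 completes the 23 across.
B1 = 19 − 16 = 3 completes the 19 across.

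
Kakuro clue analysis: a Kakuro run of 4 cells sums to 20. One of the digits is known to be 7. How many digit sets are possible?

4 distinct digits from 1–9 sum between 10 and 30.
Keeping only sets containing 7.
Enumerating: {1,3,7,9}, {1,4,7,8}, {2,3,7,8}, {2,5,6,7}, {3,4,6,7}.

5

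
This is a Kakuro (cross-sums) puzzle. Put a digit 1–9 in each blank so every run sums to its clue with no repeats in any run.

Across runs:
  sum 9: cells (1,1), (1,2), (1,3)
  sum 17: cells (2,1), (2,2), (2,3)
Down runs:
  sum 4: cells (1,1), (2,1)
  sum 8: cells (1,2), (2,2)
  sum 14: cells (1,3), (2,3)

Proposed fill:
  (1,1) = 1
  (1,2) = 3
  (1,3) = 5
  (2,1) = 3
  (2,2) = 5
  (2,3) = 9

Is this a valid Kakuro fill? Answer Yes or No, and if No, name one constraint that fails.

Yes

Across: 1+3+5=9; 3+5+9=17. Down: 1+3=4; 3+5=8; 5+9=14. No digit repeats within any run.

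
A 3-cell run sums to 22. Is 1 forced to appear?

No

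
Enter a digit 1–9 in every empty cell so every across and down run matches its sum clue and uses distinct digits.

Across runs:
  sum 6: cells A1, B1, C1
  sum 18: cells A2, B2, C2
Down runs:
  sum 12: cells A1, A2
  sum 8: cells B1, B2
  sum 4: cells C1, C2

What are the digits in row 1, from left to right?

6 in 3 cells must be {1,2,3}; 4 in 2 cells must be {1,3}.
The 6 across and the 12 down share only 3, so A1 = 3.
Given what's placed, C1 must be 1 to fit the 6 across and 4 down.
A2 = 12 − 3 = 9 completes the 12 down.
C2 = 4 − 1 = 3 completes the 4 down.
B1 = 6 − 4 = 2 completes the 6 across.
B2 = 18 − 12 = 6 completes the 18 across.

3 2 1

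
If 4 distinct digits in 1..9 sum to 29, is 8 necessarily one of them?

The only way to make 29 from 4 distinct digits is {5,7,8,9}, which contains 8.

Yes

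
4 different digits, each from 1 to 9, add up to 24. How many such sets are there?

4 distinct digits from 1–9 sum between 10 and 30.

8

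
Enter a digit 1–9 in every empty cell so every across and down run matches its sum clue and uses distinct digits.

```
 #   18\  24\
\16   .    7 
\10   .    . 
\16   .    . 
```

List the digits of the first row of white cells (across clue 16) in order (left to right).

16 in 2 cells must be {7,9}; 24 in 3 cells must be {7,8,9}.
R1C1 = 16 − 7 = 9 completes the 16 across.
Given what's placed, R3C1 must be 7 to fit the 16 across and 18 down.
R3C2 = 16 − 7 = 9 completes the 16 across.
R2C1 = 18 − 16 = 2 completes the 18 down.
R2C2 = 10 − 2 = 8 completes the 10 across.

9, 7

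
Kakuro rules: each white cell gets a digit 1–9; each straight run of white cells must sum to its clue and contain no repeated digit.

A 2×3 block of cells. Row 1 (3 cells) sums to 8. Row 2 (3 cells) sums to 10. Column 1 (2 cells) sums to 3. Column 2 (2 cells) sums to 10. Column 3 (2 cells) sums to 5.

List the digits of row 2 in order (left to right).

3 in 2 cells must be {1,2}.
Nothing is forced directly, so branch on (1,1), whose candidates are 1 or 2. If (1,1) = 2: that forces (1,2) = 1, after which (1,3) would have to be in {5} for the 8 across but in {1,2,3,4} for the 5 down — contradiction. So (1,1) = 1.
(2,1) = 3 − 1 = 2 completes the 3 down.
Nothing is forced directly, so branch on (2,3), whose candidates are 1 or 3. If (2,3) = 3: that forces (1,3) = 2, after which (2,2) would have to be in {5} for the 10 across but in {1,2,3,4,6,7,8,9} for the 10 down — contradiction. So (2,3) = 1.
(1,3) = 5 − 1 = 4 completes the 5 down.
(2,2) = 10 − 3 = 7 completes the 10 across.
(1,2) = 8 − 5 = 3 completes the 8 across.

2 7 1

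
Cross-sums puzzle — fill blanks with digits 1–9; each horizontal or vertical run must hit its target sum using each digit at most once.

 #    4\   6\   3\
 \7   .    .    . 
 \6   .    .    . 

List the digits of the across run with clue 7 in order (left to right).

7 in 3 cells must be {1,2,4}; 6 in 3 cells must be {1,2,3}; 4 in 2 cells must be {1,3}.
The 7 across and the 4 down share only 1, so R1C1 = 1.
Given what's placed, R1C3 must be 2 to fit the 7 across and 3 down.
R2C1 = 4 − 1 = 3 completes the 4 down.
R2C3 = 3 − 2 = 1 completes the 3 down.
R1C2 = 7 − 3 = 4 completes the 7 across.
R2C2 = 6 − 4 = 2 completes the 6 across.

1, 4, 2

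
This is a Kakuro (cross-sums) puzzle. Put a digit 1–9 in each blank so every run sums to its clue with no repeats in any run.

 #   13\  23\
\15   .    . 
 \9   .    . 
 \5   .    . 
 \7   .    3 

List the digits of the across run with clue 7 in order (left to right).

R3C2 = 4: the only remaining digit allowed by both the 5 across and the 23 down.
R4C1 = 7 − 3 = 4 completes the 7 across.
Given what's placed, R1C1 must be 6 to fit the 15 across and 13 down.
R1C2 = 15 − 6 = 9 completes the 15 across.
R2C2 = 23 − 16 = 7 completes the 23 down.
R3C1 = 5 − 4 = 1 completes the 5 across.
R2C1 = 9 − 7 = 2 completes the 9 across.

4 3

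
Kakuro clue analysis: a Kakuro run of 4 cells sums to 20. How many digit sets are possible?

12

4 distinct digits from 1–9 sum between 10 and 30.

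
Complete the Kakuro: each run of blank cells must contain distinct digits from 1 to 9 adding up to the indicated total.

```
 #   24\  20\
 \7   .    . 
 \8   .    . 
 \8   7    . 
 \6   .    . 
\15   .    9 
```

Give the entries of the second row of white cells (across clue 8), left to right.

R3C2 = 8 − 7 = 1 completes the 8 across.
R5C1 = 15 − 9 = 6 completes the 15 across.
No cell is forced outright now. R4C2 can only be 2 or 5 (the digits allowed by both its 6 across and its 20 down). If R4C2 = 5: that forces R4C1 = 1, R1C1 = 2, after which R1C2 would have to be in {5} for the 7 across but in {2,3} for the 20 down — contradiction. So R4C2 = 2.
R4C1 = 6 − 2 = 4 completes the 6 across.
No cell is forced outright now. R1C1 can only be 2 or 5 (the digits allowed by both its 7 across and its 24 down). If R1C1 = 5: then R1C2 would have to be in {2} for the 7 across but in {3,5} for the 20 down — contradiction. So R1C1 = 2.
R1C2 = 7 − 2 = 5 completes the 7 across.
R2C1 = 24 − 19 = 5 completes the 24 down.
R2C2 = 8 − 5 = 3 completes the 8 across.

5 3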